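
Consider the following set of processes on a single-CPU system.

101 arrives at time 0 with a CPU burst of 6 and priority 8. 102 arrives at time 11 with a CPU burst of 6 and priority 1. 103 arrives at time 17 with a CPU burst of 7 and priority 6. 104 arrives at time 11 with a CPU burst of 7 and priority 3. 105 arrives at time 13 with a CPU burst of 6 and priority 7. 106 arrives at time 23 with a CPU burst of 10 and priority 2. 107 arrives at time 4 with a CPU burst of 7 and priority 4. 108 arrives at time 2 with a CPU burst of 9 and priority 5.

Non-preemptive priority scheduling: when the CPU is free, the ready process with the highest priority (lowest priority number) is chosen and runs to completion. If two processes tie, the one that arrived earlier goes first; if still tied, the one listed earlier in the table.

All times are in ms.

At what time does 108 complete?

Gantt: | 101 0-6 | 107 6-13 | 102 13-19 | 104 19-26 | 106 26-36 | 108 36-45 | 103 45-52 | 105 52-58 |
Completion: 101=6  102=19  103=52  104=26  105=58  106=36  107=13  108=45

45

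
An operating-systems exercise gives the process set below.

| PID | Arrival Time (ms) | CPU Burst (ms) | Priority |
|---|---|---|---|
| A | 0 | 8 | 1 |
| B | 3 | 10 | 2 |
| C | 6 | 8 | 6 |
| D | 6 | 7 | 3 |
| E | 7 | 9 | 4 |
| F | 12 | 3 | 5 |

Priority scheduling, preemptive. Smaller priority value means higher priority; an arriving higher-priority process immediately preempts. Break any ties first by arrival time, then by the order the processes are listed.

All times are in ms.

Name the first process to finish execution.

Gantt: | A 0-8 | B 8-18 | D 18-25 | E 25-34 | F 34-37 | C 37-45 |
Completion: A=8  B=18  C=45  D=25  E=34  F=37
Turnaround (C−A): A=8  B=15  C=39  D=19  E=27  F=25
Finish order: A → B → D → E → F → C

A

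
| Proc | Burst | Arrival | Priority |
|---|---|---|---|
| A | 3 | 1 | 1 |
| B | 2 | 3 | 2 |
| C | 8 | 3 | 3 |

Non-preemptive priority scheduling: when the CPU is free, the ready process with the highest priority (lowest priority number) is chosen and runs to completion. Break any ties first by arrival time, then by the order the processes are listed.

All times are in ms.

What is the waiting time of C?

3

Schedule: | idle 0-1 | A 1-4 | B 4-6 | C 6-14 |
Completion: A=4  B=6  C=14
Turnaround (C−A): A=3  B=3  C=11
Waiting(C) = turnaround − burst = 11 − 8 = 3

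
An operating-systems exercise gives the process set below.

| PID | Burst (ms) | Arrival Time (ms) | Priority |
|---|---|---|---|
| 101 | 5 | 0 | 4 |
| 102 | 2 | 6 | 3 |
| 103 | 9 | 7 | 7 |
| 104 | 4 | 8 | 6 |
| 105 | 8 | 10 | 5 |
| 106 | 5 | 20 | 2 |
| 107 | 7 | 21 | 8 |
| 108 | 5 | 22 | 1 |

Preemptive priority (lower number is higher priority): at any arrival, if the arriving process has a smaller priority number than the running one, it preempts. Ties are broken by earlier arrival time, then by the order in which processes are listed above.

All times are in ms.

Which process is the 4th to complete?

104

Schedule: | 101 0-5 | idle 5-6 | 102 6-8 | 104 8-10 | 105 10-18 | 104 18-20 | 106 20-22 | 108 22-27 | 106 27-30 | 103 30-39 | 107 39-46 |
Completion: 101=5  102=8  103=39  104=20  105=18  106=30  107=46  108=27
Turnaround (C−A): 101=5  102=2  103=32  104=12  105=8  106=10  107=25  108=5
Finish order: 101 → 102 → 105 → 104 → 108 → 106 → 103 → 107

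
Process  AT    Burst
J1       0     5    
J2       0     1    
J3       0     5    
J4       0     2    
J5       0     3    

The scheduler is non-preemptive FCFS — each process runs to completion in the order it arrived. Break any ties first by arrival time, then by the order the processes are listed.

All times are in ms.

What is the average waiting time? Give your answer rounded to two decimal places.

7.00

Timeline: | J1 0-5 | J2 5-6 | J3 6-11 | J4 11-13 | J5 13-16 |
Completion: J1=5  J2=6  J3=11  J4=13  J5=16
Turnaround (C−A): J1=5  J2=6  J3=11  J4=13  J5=16
Waiting times: J1=0, J2=5, J3=6, J4=11, J5=13
Average waiting = (0+5+6+11+13) / 5 = 35/5 = 7.00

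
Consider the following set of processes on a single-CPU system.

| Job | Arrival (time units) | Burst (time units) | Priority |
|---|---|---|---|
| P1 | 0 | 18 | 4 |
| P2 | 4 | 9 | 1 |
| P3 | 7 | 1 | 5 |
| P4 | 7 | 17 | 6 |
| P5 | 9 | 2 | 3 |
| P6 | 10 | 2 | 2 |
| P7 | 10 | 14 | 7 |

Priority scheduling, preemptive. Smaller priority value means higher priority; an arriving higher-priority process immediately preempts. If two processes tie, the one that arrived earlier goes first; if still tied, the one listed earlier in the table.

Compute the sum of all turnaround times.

173

Timeline: | P1 0-4 | P2 4-13 | P6 13-15 | P5 15-17 | P1 17-31 | P3 31-32 | P4 32-49 | P7 49-63 |
Completion: P1=31  P2=13  P3=32  P4=49  P5=17  P6=15  P7=63
Turnaround (C−A): P1=31  P2=9  P3=25  P4=42  P5=8  P6=5  P7=53
Turnaround = completion − arrival: P1=31, P2=9, P3=25, P4=42, P5=8, P6=5, P7=53
Total turnaround = 31 + 9 + 25 + 42 + 8 + 5 + 53 = 173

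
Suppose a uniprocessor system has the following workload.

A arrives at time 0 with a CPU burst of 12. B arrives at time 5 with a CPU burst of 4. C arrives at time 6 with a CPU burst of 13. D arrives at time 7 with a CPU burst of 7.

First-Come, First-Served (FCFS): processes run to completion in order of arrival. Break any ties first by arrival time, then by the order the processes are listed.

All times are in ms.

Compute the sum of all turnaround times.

Gantt: | A 0-12 | B 12-16 | C 16-29 | D 29-36 |
Completion: A=12  B=16  C=29  D=36
Turnaround = completion − arrival: A=12, B=11, C=23, D=29
Total turnaround = 12 + 11 + 23 + 29 = 75

75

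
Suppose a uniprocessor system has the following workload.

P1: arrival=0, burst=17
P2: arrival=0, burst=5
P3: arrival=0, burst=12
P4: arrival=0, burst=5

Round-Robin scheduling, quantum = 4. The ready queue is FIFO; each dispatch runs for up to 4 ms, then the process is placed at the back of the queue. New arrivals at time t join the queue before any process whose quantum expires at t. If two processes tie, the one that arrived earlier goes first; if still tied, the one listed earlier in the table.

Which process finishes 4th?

Schedule: | P1 0-4 | P2 4-8 | P3 8-12 | P4 12-16 | P1 16-20 | P2 20-21 | P3 21-25 | P4 25-26 | P1 26-30 | P3 30-34 | P1 34-39 |
Completion: P1=39  P2=21  P3=34  P4=26
Turnaround (C−A): P1=39  P2=21  P3=34  P4=26
Finish order: P2 → P4 → P3 → P1

P1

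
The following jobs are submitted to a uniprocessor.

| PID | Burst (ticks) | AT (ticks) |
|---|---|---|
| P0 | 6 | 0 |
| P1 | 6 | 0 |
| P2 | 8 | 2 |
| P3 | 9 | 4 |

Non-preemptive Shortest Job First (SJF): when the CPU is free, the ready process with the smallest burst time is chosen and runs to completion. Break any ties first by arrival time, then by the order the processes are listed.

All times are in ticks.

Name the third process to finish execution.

P2

Timeline: | P0 0-6 | P1 6-12 | P2 12-20 | P3 20-29 |
Completion: P0=6  P1=12  P2=20  P3=29
Turnaround (C−A): P0=6  P1=12  P2=18  P3=25
Finish order: P0 → P1 → P2 → P3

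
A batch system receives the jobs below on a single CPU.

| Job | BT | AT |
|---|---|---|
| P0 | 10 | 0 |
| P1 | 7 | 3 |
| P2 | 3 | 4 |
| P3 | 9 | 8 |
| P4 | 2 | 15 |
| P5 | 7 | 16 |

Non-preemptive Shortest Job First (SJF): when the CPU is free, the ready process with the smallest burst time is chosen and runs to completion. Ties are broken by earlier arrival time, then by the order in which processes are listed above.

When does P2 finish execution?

Timeline: | P0 0-10 | P2 10-13 | P1 13-20 | P4 20-22 | P5 22-29 | P3 29-38 |
Completion: P0=10  P1=20  P2=13  P3=38  P4=22  P5=29

13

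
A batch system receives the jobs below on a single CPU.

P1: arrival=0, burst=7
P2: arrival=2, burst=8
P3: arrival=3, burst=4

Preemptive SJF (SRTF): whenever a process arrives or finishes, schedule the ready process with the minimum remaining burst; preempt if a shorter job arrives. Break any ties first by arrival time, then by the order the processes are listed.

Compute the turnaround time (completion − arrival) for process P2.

17

Timeline: | P1 0-7 | P3 7-11 | P2 11-19 |
Completion: P1=7  P2=19  P3=11
Turnaround (C−A): P1=7  P2=17  P3=8
Turnaround(P2) = completion − arrival = 19 − 2 = 17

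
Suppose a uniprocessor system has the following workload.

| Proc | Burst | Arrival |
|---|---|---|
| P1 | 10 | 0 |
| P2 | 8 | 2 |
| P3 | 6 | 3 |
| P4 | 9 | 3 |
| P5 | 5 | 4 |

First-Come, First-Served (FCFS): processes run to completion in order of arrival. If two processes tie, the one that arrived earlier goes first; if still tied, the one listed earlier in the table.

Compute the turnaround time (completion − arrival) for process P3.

Timeline: | P1 0-10 | P2 10-18 | P3 18-24 | P4 24-33 | P5 33-38 |
Completion: P1=10  P2=18  P3=24  P4=33  P5=38
Turnaround(P3) = completion − arrival = 24 − 3 = 21

21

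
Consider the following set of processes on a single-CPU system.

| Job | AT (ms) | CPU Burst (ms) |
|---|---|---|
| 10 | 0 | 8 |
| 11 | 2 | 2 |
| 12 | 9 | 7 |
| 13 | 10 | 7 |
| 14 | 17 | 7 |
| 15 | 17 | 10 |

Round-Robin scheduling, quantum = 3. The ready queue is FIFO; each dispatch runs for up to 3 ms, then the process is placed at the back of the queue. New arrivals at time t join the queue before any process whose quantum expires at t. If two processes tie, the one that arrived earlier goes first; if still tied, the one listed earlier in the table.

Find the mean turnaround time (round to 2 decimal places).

16.17

Gantt: | 10 0-3 | 11 3-5 | 10 5-10 | 12 10-13 | 13 13-16 | 12 16-19 | 13 19-22 | 14 22-25 | 15 25-28 | 12 28-29 | 13 29-30 | 14 30-33 | 15 33-36 | 14 36-37 | 15 37-41 |
Completion: 10=10  11=5  12=29  13=30  14=37  15=41
Turnaround (C−A): 10=10  11=3  12=20  13=20  14=20  15=24
Turnaround times: 10=10, 11=3, 12=20, 13=20, 14=20, 15=24
Average turnaround = (10+3+20+20+20+24) / 6 = 97/6 = 16.17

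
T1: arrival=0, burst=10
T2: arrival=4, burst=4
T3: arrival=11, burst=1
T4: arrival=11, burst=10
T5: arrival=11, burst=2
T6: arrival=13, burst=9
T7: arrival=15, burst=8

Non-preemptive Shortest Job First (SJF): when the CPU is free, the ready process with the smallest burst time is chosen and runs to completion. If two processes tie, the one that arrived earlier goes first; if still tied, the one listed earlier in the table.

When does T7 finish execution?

Timeline: | T1 0-10 | T2 10-14 | T3 14-15 | T5 15-17 | T7 17-25 | T6 25-34 | T4 34-44 |
Completion: T1=10  T2=14  T3=15  T4=44  T5=17  T6=34  T7=25
Turnaround (C−A): T1=10  T2=10  T3=4  T4=33  T5=6  T6=21  T7=10

25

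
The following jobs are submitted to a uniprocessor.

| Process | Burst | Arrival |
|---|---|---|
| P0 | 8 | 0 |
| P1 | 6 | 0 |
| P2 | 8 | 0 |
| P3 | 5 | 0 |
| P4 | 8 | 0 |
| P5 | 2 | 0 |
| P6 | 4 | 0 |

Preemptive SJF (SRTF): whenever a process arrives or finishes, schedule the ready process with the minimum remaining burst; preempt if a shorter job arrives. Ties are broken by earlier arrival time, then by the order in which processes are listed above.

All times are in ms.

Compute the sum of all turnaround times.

135

Timeline: | P5 0-2 | P6 2-6 | P3 6-11 | P1 11-17 | P0 17-25 | P2 25-33 | P4 33-41 |
Completion: P0=25  P1=17  P2=33  P3=11  P4=41  P5=2  P6=6
Turnaround (C−A): P0=25  P1=17  P2=33  P3=11  P4=41  P5=2  P6=6
Turnaround = completion − arrival: P0=25, P1=17, P2=33, P3=11, P4=41, P5=2, P6=6
Total turnaround = 25 + 17 + 33 + 11 + 41 + 2 + 6 = 135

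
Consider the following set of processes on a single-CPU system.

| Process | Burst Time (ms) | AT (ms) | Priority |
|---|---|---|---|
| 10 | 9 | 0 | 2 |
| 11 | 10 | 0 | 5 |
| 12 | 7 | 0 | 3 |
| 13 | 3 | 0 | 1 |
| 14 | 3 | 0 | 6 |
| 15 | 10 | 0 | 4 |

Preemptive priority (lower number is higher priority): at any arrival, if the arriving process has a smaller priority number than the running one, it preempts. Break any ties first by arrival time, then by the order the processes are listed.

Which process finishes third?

Schedule: | 13 0-3 | 10 3-12 | 12 12-19 | 15 19-29 | 11 29-39 | 14 39-42 |
Completion: 10=12  11=39  12=19  13=3  14=42  15=29
Finish order: 13 → 10 → 12 → 15 → 11 → 14

12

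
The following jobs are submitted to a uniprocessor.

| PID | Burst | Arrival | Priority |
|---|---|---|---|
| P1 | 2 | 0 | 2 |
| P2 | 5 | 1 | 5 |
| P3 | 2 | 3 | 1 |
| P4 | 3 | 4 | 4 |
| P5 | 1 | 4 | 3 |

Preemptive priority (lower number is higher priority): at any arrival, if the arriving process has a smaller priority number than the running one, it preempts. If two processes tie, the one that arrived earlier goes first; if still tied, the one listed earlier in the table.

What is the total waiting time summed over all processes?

Schedule: | P1 0-2 | P2 2-3 | P3 3-5 | P5 5-6 | P4 6-9 | P2 9-13 |
Completion: P1=2  P2=13  P3=5  P4=9  P5=6
Waiting = turnaround − burst: P1=0, P2=7, P3=0, P4=2, P5=1
Total waiting = 0 + 7 + 0 + 2 + 1 = 10

10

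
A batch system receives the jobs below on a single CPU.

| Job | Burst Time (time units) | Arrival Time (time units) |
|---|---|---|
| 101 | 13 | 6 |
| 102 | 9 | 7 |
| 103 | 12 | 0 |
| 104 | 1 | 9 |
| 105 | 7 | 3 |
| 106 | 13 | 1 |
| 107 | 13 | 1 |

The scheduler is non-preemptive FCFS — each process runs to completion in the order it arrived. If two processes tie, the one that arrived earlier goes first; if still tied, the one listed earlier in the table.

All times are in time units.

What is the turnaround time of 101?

Schedule: | 103 0-12 | 106 12-25 | 107 25-38 | 105 38-45 | 101 45-58 | 102 58-67 | 104 67-68 |
Completion: 101=58  102=67  103=12  104=68  105=45  106=25  107=38
Turnaround(101) = completion − arrival = 58 − 6 = 52

52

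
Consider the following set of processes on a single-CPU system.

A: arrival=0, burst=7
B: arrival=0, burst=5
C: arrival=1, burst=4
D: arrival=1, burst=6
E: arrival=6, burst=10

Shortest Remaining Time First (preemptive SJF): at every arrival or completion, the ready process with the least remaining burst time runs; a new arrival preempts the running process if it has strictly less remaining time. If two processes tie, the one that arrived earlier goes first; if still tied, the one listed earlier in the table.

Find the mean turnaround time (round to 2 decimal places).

Schedule: | B 0-5 | C 5-9 | D 9-15 | A 15-22 | E 22-32 |
Completion: A=22  B=5  C=9  D=15  E=32
Turnaround times: A=22, B=5, C=8, D=14, E=26
Average turnaround = (22+5+8+14+26) / 5 = 75/5 = 15.00

15.00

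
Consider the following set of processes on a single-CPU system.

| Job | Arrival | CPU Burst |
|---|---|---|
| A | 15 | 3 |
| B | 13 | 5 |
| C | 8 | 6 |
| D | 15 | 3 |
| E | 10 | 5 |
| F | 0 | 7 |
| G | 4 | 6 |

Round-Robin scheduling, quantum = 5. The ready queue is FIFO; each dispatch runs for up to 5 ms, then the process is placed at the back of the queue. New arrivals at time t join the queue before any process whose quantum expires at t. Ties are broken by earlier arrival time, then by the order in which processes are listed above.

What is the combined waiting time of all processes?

85

Schedule: | F 0-5 | G 5-10 | F 10-12 | C 12-17 | E 17-22 | G 22-23 | B 23-28 | A 28-31 | D 31-34 | C 34-35 |
Completion: A=31  B=28  C=35  D=34  E=22  F=12  G=23
Turnaround (C−A): A=16  B=15  C=27  D=19  E=12  F=12  G=19
Waiting = turnaround − burst: A=13, B=10, C=21, D=16, E=7, F=5, G=13
Total waiting = 13 + 10 + 21 + 16 + 7 + 5 + 13 = 85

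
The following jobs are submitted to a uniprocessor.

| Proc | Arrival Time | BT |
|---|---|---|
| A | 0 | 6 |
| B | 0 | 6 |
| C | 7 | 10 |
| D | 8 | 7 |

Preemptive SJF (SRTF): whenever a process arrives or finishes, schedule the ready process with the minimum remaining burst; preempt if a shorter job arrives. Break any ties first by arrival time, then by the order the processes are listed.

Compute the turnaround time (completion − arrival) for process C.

22

Timeline: | A 0-6 | B 6-12 | D 12-19 | C 19-29 |
Completion: A=6  B=12  C=29  D=19
Turnaround(C) = completion − arrival = 29 − 7 = 22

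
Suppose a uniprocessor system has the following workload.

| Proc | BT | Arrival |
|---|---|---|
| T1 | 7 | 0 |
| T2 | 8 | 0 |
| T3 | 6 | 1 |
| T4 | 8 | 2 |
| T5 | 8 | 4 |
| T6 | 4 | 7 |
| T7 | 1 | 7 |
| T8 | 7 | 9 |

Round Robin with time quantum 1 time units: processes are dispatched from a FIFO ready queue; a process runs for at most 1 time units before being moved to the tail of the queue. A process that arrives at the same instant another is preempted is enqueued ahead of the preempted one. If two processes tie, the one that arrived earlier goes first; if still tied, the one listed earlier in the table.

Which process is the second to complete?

Timeline: | T1 0-1 | T2 1-2 | T3 2-3 | T1 3-4 | T4 4-5 | T2 5-6 | T3 6-7 | T5 7-8 | T1 8-9 | T4 9-10 | T2 10-11 | T6 11-12 | T7 12-13 | T3 13-14 | T5 14-15 | T8 15-16 | T1 16-17 | T4 17-18 | T2 18-19 | T6 19-20 | T3 20-21 | T5 21-22 | T8 22-23 | T1 23-24 | T4 24-25 | T2 25-26 | T6 26-27 | T3 27-28 | T5 28-29 | T8 29-30 | T1 30-31 | T4 31-32 | T2 32-33 | T6 33-34 | T3 34-35 | T5 35-36 | T8 36-37 | T1 37-38 | T4 38-39 | T2 39-40 | T5 40-41 | T8 41-42 | T4 42-43 | T2 43-44 | T5 44-45 | T8 45-46 | T4 46-47 | T5 47-48 | T8 48-49 |
Completion: T1=38  T2=44  T3=35  T4=47  T5=48  T6=34  T7=13  T8=49
Finish order: T7 → T6 → T3 → T1 → T2 → T4 → T5 → T8

T6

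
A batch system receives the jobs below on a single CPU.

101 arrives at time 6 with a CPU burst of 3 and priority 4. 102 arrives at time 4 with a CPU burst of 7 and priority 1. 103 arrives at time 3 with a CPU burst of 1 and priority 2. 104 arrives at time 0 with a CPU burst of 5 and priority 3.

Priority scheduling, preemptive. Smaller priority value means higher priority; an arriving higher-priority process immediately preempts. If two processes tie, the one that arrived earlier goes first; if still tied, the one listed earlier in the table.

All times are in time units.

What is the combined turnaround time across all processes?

31

Schedule: | 104 0-3 | 103 3-4 | 102 4-11 | 104 11-13 | 101 13-16 |
Completion: 101=16  102=11  103=4  104=13
Turnaround = completion − arrival: 101=10, 102=7, 103=1, 104=13
Total turnaround = 10 + 7 + 1 + 13 = 31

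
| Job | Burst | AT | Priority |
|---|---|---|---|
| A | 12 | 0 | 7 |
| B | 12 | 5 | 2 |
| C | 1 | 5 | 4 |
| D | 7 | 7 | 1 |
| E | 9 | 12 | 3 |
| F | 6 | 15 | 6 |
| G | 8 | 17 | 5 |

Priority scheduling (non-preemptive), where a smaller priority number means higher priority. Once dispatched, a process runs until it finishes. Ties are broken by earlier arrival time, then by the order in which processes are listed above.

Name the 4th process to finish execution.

Timeline: | A 0-12 | D 12-19 | B 19-31 | E 31-40 | C 40-41 | G 41-49 | F 49-55 |
Completion: A=12  B=31  C=41  D=19  E=40  F=55  G=49
Turnaround (C−A): A=12  B=26  C=36  D=12  E=28  F=40  G=32
Finish order: A → D → B → E → C → G → F

E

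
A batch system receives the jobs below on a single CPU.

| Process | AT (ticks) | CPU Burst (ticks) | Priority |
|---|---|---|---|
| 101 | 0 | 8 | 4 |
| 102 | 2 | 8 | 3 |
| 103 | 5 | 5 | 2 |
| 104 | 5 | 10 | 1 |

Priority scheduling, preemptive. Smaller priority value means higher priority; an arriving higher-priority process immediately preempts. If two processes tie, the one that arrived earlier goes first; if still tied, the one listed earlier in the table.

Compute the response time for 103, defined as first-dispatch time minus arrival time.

Timeline: | 101 0-2 | 102 2-5 | 104 5-15 | 103 15-20 | 102 20-25 | 101 25-31 |
Completion: 101=31  102=25  103=20  104=15
Response(103) = first start − arrival = 15 − 5 = 10

10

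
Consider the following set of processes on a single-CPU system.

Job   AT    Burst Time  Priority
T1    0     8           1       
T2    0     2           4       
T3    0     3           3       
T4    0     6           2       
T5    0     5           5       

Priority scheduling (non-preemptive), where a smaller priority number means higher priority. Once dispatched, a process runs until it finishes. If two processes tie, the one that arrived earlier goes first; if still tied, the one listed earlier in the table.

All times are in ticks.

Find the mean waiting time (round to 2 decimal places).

11.60

Schedule: | T1 0-8 | T4 8-14 | T3 14-17 | T2 17-19 | T5 19-24 |
Completion: T1=8  T2=19  T3=17  T4=14  T5=24
Turnaround (C−A): T1=8  T2=19  T3=17  T4=14  T5=24
Waiting times: T1=0, T2=17, T3=14, T4=8, T5=19
Average waiting = (0+17+14+8+19) / 5 = 58/5 = 11.60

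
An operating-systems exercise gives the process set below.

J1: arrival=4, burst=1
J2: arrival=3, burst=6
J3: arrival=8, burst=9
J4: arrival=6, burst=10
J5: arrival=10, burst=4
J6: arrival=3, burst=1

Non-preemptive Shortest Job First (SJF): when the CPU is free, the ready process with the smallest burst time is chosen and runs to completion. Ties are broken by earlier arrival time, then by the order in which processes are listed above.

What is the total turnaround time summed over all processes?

59

Gantt: | idle 0-3 | J6 3-4 | J1 4-5 | J2 5-11 | J5 11-15 | J3 15-24 | J4 24-34 |
Completion: J1=5  J2=11  J3=24  J4=34  J5=15  J6=4
Turnaround = completion − arrival: J1=1, J2=8, J3=16, J4=28, J5=5, J6=1
Total turnaround = 1 + 8 + 16 + 28 + 5 + 1 = 59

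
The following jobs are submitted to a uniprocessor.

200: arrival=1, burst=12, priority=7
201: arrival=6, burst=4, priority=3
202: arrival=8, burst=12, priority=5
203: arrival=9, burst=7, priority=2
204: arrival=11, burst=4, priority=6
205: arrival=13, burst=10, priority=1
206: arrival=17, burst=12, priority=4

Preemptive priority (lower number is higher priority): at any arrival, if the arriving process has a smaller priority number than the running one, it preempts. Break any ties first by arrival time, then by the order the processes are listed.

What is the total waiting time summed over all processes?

Timeline: | idle 0-1 | 200 1-6 | 201 6-9 | 203 9-13 | 205 13-23 | 203 23-26 | 201 26-27 | 206 27-39 | 202 39-51 | 204 51-55 | 200 55-62 |
Completion: 200=62  201=27  202=51  203=26  204=55  205=23  206=39
Turnaround (C−A): 200=61  201=21  202=43  203=17  204=44  205=10  206=22
Waiting = turnaround − burst: 200=49, 201=17, 202=31, 203=10, 204=40, 205=0, 206=10
Total waiting = 49 + 17 + 31 + 10 + 40 + 0 + 10 = 157

157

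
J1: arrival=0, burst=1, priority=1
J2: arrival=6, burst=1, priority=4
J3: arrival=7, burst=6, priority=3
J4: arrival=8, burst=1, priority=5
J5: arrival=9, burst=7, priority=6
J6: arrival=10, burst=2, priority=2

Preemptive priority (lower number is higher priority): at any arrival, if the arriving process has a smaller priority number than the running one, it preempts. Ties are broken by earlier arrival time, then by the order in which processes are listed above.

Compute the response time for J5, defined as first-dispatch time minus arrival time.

7

Schedule: | J1 0-1 | idle 1-6 | J2 6-7 | J3 7-10 | J6 10-12 | J3 12-15 | J4 15-16 | J5 16-23 |
Completion: J1=1  J2=7  J3=15  J4=16  J5=23  J6=12
Response(J5) = first start − arrival = 16 − 9 = 7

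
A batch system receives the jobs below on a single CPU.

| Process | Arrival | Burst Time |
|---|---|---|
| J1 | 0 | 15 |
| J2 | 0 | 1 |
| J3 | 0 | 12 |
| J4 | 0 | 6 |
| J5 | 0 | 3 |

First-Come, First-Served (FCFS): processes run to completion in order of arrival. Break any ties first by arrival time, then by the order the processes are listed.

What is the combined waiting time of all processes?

Gantt: | J1 0-15 | J2 15-16 | J3 16-28 | J4 28-34 | J5 34-37 |
Completion: J1=15  J2=16  J3=28  J4=34  J5=37
Turnaround (C−A): J1=15  J2=16  J3=28  J4=34  J5=37
Waiting = turnaround − burst: J1=0, J2=15, J3=16, J4=28, J5=34
Total waiting = 0 + 15 + 16 + 28 + 34 = 93

93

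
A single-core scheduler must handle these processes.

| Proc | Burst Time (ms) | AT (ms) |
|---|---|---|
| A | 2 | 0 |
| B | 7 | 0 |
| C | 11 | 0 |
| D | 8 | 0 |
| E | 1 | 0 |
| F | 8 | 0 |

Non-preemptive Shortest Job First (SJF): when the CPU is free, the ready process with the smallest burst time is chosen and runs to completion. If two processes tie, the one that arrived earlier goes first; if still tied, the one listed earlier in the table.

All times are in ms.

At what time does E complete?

Schedule: | E 0-1 | A 1-3 | B 3-10 | D 10-18 | F 18-26 | C 26-37 |
Completion: A=3  B=10  C=37  D=18  E=1  F=26
Turnaround (C−A): A=3  B=10  C=37  D=18  E=1  F=26

1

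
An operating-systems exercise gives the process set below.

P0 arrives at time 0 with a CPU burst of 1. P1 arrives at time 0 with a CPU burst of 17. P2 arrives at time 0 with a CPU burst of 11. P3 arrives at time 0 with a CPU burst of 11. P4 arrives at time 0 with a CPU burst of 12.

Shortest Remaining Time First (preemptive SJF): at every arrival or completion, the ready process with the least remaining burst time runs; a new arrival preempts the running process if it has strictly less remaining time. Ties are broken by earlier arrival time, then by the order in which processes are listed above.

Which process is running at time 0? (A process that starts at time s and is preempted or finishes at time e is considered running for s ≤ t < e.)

P0

Gantt: | P0 0-1 | P2 1-12 | P3 12-23 | P4 23-35 | P1 35-52 |
Completion: P0=1  P1=52  P2=12  P3=23  P4=35
Turnaround (C−A): P0=1  P1=52  P2=12  P3=23  P4=35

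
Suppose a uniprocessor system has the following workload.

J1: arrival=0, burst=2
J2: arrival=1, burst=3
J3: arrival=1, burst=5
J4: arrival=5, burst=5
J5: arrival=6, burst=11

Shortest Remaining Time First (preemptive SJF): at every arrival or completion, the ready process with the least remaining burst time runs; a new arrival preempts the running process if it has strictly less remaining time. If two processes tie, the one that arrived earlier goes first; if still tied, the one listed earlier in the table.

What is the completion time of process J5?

Timeline: | J1 0-2 | J2 2-5 | J3 5-10 | J4 10-15 | J5 15-26 |
Completion: J1=2  J2=5  J3=10  J4=15  J5=26
Turnaround (C−A): J1=2  J2=4  J3=9  J4=10  J5=20

26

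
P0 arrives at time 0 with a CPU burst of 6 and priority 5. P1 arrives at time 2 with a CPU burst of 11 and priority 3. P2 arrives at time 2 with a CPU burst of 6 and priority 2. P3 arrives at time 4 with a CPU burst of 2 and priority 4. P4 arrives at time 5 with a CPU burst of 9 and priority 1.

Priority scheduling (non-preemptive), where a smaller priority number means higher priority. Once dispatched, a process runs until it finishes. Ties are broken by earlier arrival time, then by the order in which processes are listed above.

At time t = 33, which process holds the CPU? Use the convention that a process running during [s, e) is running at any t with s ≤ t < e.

P3

Schedule: | P0 0-6 | P4 6-15 | P2 15-21 | P1 21-32 | P3 32-34 |
Completion: P0=6  P1=32  P2=21  P3=34  P4=15
Turnaround (C−A): P0=6  P1=30  P2=19  P3=30  P4=10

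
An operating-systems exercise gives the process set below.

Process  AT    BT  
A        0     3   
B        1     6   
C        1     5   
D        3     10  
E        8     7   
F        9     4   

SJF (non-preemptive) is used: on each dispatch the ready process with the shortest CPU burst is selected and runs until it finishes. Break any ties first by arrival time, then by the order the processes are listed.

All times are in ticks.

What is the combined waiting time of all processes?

46

Gantt: | A 0-3 | C 3-8 | B 8-14 | F 14-18 | E 18-25 | D 25-35 |
Completion: A=3  B=14  C=8  D=35  E=25  F=18
Turnaround (C−A): A=3  B=13  C=7  D=32  E=17  F=9
Waiting = turnaround − burst: A=0, B=7, C=2, D=22, E=10, F=5
Total waiting = 0 + 7 + 2 + 22 + 10 + 5 = 46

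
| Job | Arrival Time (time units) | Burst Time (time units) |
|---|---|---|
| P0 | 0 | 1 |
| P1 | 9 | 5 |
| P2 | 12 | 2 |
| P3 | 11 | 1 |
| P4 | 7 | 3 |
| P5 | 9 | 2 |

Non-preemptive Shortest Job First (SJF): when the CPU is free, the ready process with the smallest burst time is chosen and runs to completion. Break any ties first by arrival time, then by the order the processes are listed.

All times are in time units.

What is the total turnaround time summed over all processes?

Gantt: | P0 0-1 | idle 1-7 | P4 7-10 | P5 10-12 | P3 12-13 | P2 13-15 | P1 15-20 |
Completion: P0=1  P1=20  P2=15  P3=13  P4=10  P5=12
Turnaround (C−A): P0=1  P1=11  P2=3  P3=2  P4=3  P5=3
Turnaround = completion − arrival: P0=1, P1=11, P2=3, P3=2, P4=3, P5=3
Total turnaround = 1 + 11 + 3 + 2 + 3 + 3 = 23

23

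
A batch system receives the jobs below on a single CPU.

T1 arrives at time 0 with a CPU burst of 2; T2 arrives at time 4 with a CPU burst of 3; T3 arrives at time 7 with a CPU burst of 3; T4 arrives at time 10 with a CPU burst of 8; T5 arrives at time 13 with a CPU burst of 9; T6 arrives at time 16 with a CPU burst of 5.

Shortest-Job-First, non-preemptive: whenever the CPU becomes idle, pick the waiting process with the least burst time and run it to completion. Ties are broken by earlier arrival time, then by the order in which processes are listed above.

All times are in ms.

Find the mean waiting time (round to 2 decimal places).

2.00

Timeline: | T1 0-2 | idle 2-4 | T2 4-7 | T3 7-10 | T4 10-18 | T6 18-23 | T5 23-32 |
Completion: T1=2  T2=7  T3=10  T4=18  T5=32  T6=23
Waiting times: T1=0, T2=0, T3=0, T4=0, T5=10, T6=2
Average waiting = (0+0+0+0+10+2) / 6 = 12/6 = 2.00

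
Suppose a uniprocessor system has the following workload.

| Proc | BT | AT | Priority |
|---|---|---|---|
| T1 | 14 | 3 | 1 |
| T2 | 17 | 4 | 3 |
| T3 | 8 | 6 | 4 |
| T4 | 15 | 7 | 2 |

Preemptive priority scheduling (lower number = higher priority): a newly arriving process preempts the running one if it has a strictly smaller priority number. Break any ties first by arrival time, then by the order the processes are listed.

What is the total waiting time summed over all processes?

81

Gantt: | idle 0-3 | T1 3-17 | T4 17-32 | T2 32-49 | T3 49-57 |
Completion: T1=17  T2=49  T3=57  T4=32
Turnaround (C−A): T1=14  T2=45  T3=51  T4=25
Waiting = turnaround − burst: T1=0, T2=28, T3=43, T4=10
Total waiting = 0 + 28 + 43 + 10 = 81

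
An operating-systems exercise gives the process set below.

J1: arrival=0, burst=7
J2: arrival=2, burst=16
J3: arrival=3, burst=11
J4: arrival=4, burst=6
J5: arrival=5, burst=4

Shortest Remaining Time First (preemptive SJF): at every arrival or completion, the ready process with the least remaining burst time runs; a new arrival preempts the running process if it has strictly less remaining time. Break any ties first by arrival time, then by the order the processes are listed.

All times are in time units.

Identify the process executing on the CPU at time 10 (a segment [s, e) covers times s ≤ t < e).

Schedule: | J1 0-7 | J5 7-11 | J4 11-17 | J3 17-28 | J2 28-44 |
Completion: J1=7  J2=44  J3=28  J4=17  J5=11
Turnaround (C−A): J1=7  J2=42  J3=25  J4=13  J5=6

J5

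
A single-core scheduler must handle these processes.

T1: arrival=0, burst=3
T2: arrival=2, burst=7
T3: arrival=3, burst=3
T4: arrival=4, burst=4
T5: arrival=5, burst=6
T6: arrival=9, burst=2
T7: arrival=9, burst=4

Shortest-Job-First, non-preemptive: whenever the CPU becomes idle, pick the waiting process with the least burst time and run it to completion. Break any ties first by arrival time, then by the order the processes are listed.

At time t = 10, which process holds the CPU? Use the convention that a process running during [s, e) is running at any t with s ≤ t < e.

Gantt: | T1 0-3 | T3 3-6 | T4 6-10 | T6 10-12 | T7 12-16 | T5 16-22 | T2 22-29 |
Completion: T1=3  T2=29  T3=6  T4=10  T5=22  T6=12  T7=16

T6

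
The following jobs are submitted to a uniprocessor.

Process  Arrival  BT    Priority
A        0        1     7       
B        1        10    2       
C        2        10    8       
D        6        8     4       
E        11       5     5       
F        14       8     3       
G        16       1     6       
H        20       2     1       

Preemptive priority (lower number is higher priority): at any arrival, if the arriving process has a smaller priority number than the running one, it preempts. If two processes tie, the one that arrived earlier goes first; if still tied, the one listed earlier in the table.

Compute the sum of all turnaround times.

Timeline: | A 0-1 | B 1-11 | D 11-14 | F 14-20 | H 20-22 | F 22-24 | D 24-29 | E 29-34 | G 34-35 | C 35-45 |
Completion: A=1  B=11  C=45  D=29  E=34  F=24  G=35  H=22
Turnaround = completion − arrival: A=1, B=10, C=43, D=23, E=23, F=10, G=19, H=2
Total turnaround = 1 + 10 + 43 + 23 + 23 + 10 + 19 + 2 = 131

131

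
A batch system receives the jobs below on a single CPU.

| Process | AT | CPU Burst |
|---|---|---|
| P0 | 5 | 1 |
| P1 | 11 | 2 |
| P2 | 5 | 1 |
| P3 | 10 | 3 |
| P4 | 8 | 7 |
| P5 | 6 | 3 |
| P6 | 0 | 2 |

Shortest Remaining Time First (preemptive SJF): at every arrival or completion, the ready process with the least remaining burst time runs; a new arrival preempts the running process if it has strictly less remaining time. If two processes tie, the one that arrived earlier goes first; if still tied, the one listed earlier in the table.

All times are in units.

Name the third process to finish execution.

Gantt: | P6 0-2 | idle 2-5 | P0 5-6 | P2 6-7 | P5 7-10 | P3 10-13 | P1 13-15 | P4 15-22 |
Completion: P0=6  P1=15  P2=7  P3=13  P4=22  P5=10  P6=2
Turnaround (C−A): P0=1  P1=4  P2=2  P3=3  P4=14  P5=4  P6=2
Finish order: P6 → P0 → P2 → P5 → P3 → P1 → P4

P2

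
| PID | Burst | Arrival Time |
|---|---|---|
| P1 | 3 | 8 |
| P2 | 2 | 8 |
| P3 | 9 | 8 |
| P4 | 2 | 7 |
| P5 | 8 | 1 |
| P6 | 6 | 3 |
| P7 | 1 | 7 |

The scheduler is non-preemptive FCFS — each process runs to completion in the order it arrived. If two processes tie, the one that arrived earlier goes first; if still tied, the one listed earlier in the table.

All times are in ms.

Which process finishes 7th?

Timeline: | idle 0-1 | P5 1-9 | P6 9-15 | P4 15-17 | P7 17-18 | P1 18-21 | P2 21-23 | P3 23-32 |
Completion: P1=21  P2=23  P3=32  P4=17  P5=9  P6=15  P7=18
Turnaround (C−A): P1=13  P2=15  P3=24  P4=10  P5=8  P6=12  P7=11
Finish order: P5 → P6 → P4 → P7 → P1 → P2 → P3

P3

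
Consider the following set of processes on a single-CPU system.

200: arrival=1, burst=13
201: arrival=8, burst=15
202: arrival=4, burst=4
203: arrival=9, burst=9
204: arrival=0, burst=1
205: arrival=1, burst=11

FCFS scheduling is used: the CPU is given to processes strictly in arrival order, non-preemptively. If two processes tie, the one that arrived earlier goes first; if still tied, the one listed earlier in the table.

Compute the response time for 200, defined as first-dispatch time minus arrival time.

0

Schedule: | 204 0-1 | 200 1-14 | 205 14-25 | 202 25-29 | 201 29-44 | 203 44-53 |
Completion: 200=14  201=44  202=29  203=53  204=1  205=25
Response(200) = first start − arrival = 1 − 1 = 0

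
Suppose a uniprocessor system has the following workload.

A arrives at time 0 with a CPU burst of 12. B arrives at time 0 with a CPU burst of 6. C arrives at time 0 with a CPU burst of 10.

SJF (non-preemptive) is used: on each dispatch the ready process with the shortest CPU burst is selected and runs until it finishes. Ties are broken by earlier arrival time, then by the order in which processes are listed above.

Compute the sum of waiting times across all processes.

Gantt: | B 0-6 | C 6-16 | A 16-28 |
Completion: A=28  B=6  C=16
Turnaround (C−A): A=28  B=6  C=16
Waiting = turnaround − burst: A=16, B=0, C=6
Total waiting = 16 + 0 + 6 = 22

22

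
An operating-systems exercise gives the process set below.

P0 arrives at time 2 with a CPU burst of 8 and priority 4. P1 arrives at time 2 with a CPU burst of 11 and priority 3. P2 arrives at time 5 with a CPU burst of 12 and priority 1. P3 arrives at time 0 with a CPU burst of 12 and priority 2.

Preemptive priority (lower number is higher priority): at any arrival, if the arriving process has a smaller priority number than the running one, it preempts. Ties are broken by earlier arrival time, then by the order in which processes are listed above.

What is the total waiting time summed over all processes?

67

Gantt: | P3 0-5 | P2 5-17 | P3 17-24 | P1 24-35 | P0 35-43 |
Completion: P0=43  P1=35  P2=17  P3=24
Waiting = turnaround − burst: P0=33, P1=22, P2=0, P3=12
Total waiting = 33 + 22 + 0 + 12 = 67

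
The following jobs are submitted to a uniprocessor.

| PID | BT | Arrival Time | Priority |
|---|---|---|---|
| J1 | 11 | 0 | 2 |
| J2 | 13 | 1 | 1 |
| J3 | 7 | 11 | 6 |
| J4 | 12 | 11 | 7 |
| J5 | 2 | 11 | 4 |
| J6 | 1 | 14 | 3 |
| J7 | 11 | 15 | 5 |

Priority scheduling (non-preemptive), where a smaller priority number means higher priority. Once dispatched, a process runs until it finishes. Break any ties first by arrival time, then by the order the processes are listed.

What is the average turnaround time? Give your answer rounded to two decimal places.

Timeline: | J1 0-11 | J2 11-24 | J6 24-25 | J5 25-27 | J7 27-38 | J3 38-45 | J4 45-57 |
Completion: J1=11  J2=24  J3=45  J4=57  J5=27  J6=25  J7=38
Turnaround times: J1=11, J2=23, J3=34, J4=46, J5=16, J6=11, J7=23
Average turnaround = (11+23+34+46+16+11+23) / 7 = 164/7 = 23.43

23.43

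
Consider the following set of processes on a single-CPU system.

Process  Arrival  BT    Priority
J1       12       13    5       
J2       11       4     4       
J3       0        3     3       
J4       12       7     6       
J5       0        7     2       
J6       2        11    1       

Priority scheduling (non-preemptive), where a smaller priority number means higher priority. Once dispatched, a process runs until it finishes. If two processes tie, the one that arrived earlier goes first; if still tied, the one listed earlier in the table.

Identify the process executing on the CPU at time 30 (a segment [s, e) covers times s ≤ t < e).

J1

Gantt: | J5 0-7 | J6 7-18 | J3 18-21 | J2 21-25 | J1 25-38 | J4 38-45 |
Completion: J1=38  J2=25  J3=21  J4=45  J5=7  J6=18
Turnaround (C−A): J1=26  J2=14  J3=21  J4=33  J5=7  J6=16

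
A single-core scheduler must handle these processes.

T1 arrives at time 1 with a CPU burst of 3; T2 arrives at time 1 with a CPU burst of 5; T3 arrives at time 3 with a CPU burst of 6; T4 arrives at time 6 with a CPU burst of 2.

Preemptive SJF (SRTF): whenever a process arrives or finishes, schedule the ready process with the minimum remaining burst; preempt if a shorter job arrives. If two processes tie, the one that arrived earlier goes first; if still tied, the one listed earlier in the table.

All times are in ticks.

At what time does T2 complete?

Timeline: | idle 0-1 | T1 1-4 | T2 4-6 | T4 6-8 | T2 8-11 | T3 11-17 |
Completion: T1=4  T2=11  T3=17  T4=8
Turnaround (C−A): T1=3  T2=10  T3=14  T4=2

11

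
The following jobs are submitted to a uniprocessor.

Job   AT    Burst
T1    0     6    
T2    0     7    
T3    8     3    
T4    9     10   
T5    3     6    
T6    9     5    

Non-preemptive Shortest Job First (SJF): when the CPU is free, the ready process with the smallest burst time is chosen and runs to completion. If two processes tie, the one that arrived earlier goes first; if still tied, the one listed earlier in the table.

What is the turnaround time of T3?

7

Gantt: | T1 0-6 | T5 6-12 | T3 12-15 | T6 15-20 | T2 20-27 | T4 27-37 |
Completion: T1=6  T2=27  T3=15  T4=37  T5=12  T6=20
Turnaround(T3) = completion − arrival = 15 − 8 = 7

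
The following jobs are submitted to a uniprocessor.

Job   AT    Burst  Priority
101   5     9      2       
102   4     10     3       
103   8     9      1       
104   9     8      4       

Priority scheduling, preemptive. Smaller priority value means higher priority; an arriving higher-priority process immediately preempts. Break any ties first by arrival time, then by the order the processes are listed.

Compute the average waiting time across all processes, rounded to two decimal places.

Gantt: | idle 0-4 | 102 4-5 | 101 5-8 | 103 8-17 | 101 17-23 | 102 23-32 | 104 32-40 |
Completion: 101=23  102=32  103=17  104=40
Turnaround (C−A): 101=18  102=28  103=9  104=31
Waiting times: 101=9, 102=18, 103=0, 104=23
Average waiting = (9+18+0+23) / 4 = 50/4 = 12.50

12.50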